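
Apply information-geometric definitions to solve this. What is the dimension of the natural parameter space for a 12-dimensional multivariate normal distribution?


Exponential family dimension calculation:
For 12-dim MVN: mean has 12 params, covariance has 12*13/2 = 78 unique entries.
Total dim = 12 + 78 = 90.

90


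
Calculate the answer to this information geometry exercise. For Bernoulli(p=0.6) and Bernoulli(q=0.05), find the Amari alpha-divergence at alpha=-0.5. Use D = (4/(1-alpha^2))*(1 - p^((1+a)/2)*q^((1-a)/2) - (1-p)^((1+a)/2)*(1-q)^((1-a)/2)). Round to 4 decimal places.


Amari alpha-divergence:
D = (4/(1-alpha^2))*(1 - p^((1+a)/2)*q^((1-a)/2) - (1-p)^((1+a)/2)*(1-q)^((1-a)/2)).
alpha = -0.5, p = 0.6, q = 0.05.
e1 = (1+alpha)/2 = 0.25, e2 = (1-alpha)/2 = 0.75.
t1 = p^e1 * q^e2 = 0.6^0.25 * 0.05^0.75 = 0.09306.
t2 = (1-p)^e1 * (1-q)^e2 = 0.4^0.25 * 0.95^0.75 = 0.765258.
4/(1-alpha^2) = 5.333333.
D = 5.333333*(1 - 0.09306 - 0.765258) = 0.7556

0.7556


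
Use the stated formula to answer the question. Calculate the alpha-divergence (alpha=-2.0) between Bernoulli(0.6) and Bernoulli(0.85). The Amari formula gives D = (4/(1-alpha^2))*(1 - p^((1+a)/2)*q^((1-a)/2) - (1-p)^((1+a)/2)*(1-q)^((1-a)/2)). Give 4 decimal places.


Amari alpha-divergence:
D = (4/(1-alpha^2))*(1 - p^((1+a)/2)*q^((1-a)/2) - (1-p)^((1+a)/2)*(1-q)^((1-a)/2)).
alpha = -2.0, p = 0.6, q = 0.85.
e1 = (1+alpha)/2 = -0.5, e2 = (1-alpha)/2 = 1.5.
t1 = p^e1 * q^e2 = 0.6^-0.5 * 0.85^1.5 = 1.011702.
t2 = (1-p)^e1 * (1-q)^e2 = 0.4^-0.5 * 0.15^1.5 = 0.091856.
4/(1-alpha^2) = -1.333333.
D = -1.333333*(1 - 1.011702 - 0.091856) = 0.1381

0.1381


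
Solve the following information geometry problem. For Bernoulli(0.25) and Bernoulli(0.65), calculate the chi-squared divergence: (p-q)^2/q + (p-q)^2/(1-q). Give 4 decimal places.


Chi-squared divergence between Bernoulli distributions:
chi^2 = (p-q)^2/q + (p-q)^2/(1-q).
p = 0.25, q = 0.65, p-q = -0.4.
(p-q)^2 = 0.16.
term1 = 0.16/0.65 = 0.246154.
term2 = 0.16/0.35 = 0.457143.
chi^2 = 0.246154 + 0.457143 = 0.7033

0.7033


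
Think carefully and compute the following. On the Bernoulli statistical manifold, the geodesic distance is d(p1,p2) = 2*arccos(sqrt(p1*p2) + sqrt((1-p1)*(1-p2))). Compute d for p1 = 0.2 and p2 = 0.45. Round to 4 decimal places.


Geodesic distance on Bernoulli manifold:
d(p1,p2) = 2*arccos(sqrt(p1*p2) + sqrt((1-p1)*(1-p2))).
sqrt(p1*p2) = sqrt(0.2*0.45) = 0.3.
sqrt((1-p1)*(1-p2)) = sqrt(0.8*0.55) = 0.663325.
arg = 0.3 + 0.663325 = 0.963325.
d = 2*arccos(0.963325) = 0.5433

0.5433


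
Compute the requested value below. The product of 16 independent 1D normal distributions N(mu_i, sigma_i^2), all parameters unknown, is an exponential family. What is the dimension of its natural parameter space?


Exponential family dimension calculation:
Each univariate normal has two natural parameters (mu/sigma^2 and -1/(2 sigma^2)).
With 16 independent components, dim = 2 * 16 = 32.

32


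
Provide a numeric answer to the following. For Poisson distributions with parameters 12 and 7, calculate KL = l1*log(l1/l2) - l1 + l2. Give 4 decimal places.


KL divergence for Poisson:
KL = l1*log(l1/l2) - l1 + l2.
l1 = 12, l2 = 7.
log(12/7) = 0.538997.
l1*log(l1/l2) = 12 * 0.538997 = 6.467958.
KL = 6.467958 - 12 + 7 = 1.4680

1.4680


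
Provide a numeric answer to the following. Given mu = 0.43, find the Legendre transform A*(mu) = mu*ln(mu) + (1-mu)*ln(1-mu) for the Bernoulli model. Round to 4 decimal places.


Legendre transform for Bernoulli:
A*(mu) = mu*log(mu) + (1-mu)*log(1-mu).
mu = 0.43, 1-mu = 0.57.
mu*log(mu) = 0.43*log(0.43) = -0.362907.
(1-mu)*log(1-mu) = 0.57*log(0.57) = -0.320408.
A* = -0.362907 + -0.320408 = -0.6833

-0.6833


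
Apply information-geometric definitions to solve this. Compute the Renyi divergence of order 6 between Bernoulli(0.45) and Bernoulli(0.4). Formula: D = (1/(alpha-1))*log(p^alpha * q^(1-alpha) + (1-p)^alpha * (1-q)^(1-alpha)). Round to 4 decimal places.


Renyi divergence of order alpha between Bernoulli distributions:
D = (1/(alpha-1))*log(p^alpha * q^(1-alpha) + (1-p)^alpha * (1-q)^(1-alpha)).
alpha = 6, p = 0.45, q = 0.4.
p^alpha * q^(1-alpha) = 0.45^6 * 0.4^-5 = 0.810915.
(1-p)^alpha * (1-q)^(1-alpha) = 0.55^6 * 0.6^-5 = 0.355975.
sum = 0.810915 + 0.355975 = 1.16689.
D = (1/5)*log(1.16689) = 0.0309

0.0309


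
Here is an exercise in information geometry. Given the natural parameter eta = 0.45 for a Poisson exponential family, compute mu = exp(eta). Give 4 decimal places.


Expectation parameter for Poisson exponential family:
mu = exp(eta).
eta = 0.45.
mu = exp(0.45) = 1.5683

1.5683


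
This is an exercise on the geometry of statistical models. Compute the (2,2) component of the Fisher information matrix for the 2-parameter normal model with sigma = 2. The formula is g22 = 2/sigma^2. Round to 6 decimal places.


For the 2-parameter normal family, the Fisher metric has:
  g11 = 1/sigma^2, g22 = 2/sigma^2.
sigma = 2, sigma^2 = 4.
g22 = 0.500000

0.500000


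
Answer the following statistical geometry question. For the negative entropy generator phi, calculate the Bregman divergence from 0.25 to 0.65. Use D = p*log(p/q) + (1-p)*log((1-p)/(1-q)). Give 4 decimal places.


Bregman divergence with negative entropy generator:
D = p*log(p/q) + (1-p)*log((1-p)/(1-q)).
p = 0.25, q = 0.65.
p*log(p/q) = 0.25*log(0.25/0.65) = -0.238878.
(1-p)*log((1-p)/(1-q)) = 0.75*log(0.75/0.35) = 0.571605.
D = -0.238878 + 0.571605 = 0.3327

0.3327


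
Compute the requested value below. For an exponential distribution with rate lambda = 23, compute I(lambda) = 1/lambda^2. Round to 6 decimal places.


Fisher information for exponential: I(lambda) = 1/lambda^2.
lambda = 23, lambda^2 = 529.
I = 1/529 = 0.001890

0.001890


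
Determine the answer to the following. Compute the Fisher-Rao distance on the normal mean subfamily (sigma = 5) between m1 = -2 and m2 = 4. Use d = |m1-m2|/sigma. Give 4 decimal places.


On the fixed-variance normal subfamily, geodesic distance = |m1-m2|/sigma.
|-2 - 4| = 6.
sigma = 5.
d = 6/5 = 1.2000

1.2000


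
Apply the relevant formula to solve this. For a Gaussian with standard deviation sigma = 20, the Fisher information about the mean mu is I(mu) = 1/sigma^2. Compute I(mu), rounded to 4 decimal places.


The Fisher information for the mean of a normal distribution is I(mu) = 1/sigma^2.
sigma = 20, so sigma^2 = 400.
I(mu) = 1/400 = 0.0025

0.0025


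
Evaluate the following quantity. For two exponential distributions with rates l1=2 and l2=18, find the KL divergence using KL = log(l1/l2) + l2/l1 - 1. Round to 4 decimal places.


KL divergence for exponential family:
KL = log(l1/l2) + l2/l1 - 1.
log(2/18) = -2.197225.
18/2 = 9.0.
KL = -2.197225 + 9.0 - 1 = 5.8028

5.8028


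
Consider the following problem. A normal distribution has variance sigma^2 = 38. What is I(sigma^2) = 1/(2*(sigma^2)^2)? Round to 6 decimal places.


Fisher information for variance: I(sigma^2) = 1/(2*sigma^4).
sigma^2 = 38, so sigma^4 = 1444.
I = 1/(2*1444) = 1/2888 = 0.000346

0.000346


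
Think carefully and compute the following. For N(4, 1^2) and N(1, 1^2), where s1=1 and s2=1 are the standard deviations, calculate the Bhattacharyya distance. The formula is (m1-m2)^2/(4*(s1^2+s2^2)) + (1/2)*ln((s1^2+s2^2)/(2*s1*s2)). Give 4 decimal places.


Bhattacharyya distance between two Gaussians:
DB = (m1-m2)^2/(4*(s1^2+s2^2)) + (1/2)*ln((s1^2+s2^2)/(2*s1*s2)).
(m1-m2)^2 = (3)^2 = 9.
s1^2+s2^2 = 1 + 1 = 2.
term1 = 9/8 = 1.125.
term2 = 0.5*ln(2/2.0) = 0.0.
DB = 1.125 + 0.0 = 1.1250

1.1250


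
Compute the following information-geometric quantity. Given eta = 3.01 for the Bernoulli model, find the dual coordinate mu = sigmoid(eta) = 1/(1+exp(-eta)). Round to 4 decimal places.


Dual coordinate (expectation parameter) for Bernoulli:
mu = 1/(1+exp(-eta)).
eta = 3.01.
exp(-eta) = exp(-3.01) = 0.049292.
mu = 1/(1+0.049292) = 0.9530

0.9530


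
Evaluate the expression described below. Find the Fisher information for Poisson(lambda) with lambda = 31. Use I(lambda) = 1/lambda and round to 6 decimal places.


Fisher information for Poisson: I(lambda) = 1/lambda.
lambda = 31.
I(lambda) = 1/31 = 0.032258

0.032258


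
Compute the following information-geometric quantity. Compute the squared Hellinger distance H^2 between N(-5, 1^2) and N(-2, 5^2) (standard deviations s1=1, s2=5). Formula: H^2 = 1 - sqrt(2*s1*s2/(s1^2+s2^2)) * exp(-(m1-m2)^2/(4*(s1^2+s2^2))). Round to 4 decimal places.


Squared Hellinger distance for Gaussians:
H^2 = 1 - sqrt(2*s1*s2/(s1^2+s2^2)) * exp(-(m1-m2)^2/(4*(s1^2+s2^2))).
s1^2 = 1, s2^2 = 25, s1^2+s2^2 = 26.
sqrt(2*1*5/(26)) = 0.620174.
(m1-m2)^2 = (-3)^2 = 9.
exp(-9/(4*26)) = exp(-0.086538) = 0.9171.
H^2 = 1 - 0.620174*0.9171 = 0.4312

0.4312


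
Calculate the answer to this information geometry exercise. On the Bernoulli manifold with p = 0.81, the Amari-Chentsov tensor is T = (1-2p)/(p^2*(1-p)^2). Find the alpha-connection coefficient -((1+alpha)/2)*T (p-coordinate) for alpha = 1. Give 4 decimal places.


Skewness (Amari-Chentsov) tensor: T = (1-2p)/(p^2*(1-p)^2).
p = 0.81, 1-2p = -0.62, p^2 = 0.6561, (1-p)^2 = 0.0361.
T = -0.62/(0.6561 * 0.0361) = -26.176673.
In the p-coordinate, Gamma^(alpha) = Gamma^(0) - (alpha/2)*T with Gamma^(0) = (1/2)*g'(p) = -T/2,
so Gamma^(alpha) = -((1+alpha)/2)*T.
alpha = 1, -(1+alpha)/2 = -1.0.
Gamma = -1.0 * -26.176673 = 26.1767

26.1767


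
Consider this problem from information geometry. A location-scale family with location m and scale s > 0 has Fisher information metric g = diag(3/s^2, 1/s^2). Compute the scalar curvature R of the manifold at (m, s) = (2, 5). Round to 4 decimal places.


The metric has the form g = (A dm^2 + B ds^2)/s^2 with A = 3, B = 1.
Substitute u = sqrt(A/B)*m: g = B*(du^2 + ds^2)/s^2, i.e. B times the
Poincare upper half-plane metric, which has constant Gaussian curvature -1.
Scaling a 2D metric by a constant c divides the Gaussian curvature by c,
so K = -1/B = -1/(1) = -1.0000 everywhere (the point (m, s) = (2, 5) is irrelevant:
the curvature is constant).
Scalar curvature in dimension 2: R = 2K = -2/(1) = -2.0000.

-2.0000


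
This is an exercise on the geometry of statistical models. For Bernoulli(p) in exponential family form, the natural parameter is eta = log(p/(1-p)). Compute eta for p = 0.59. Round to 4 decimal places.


Natural parameter for Bernoulli: eta = log(p/(1-p)).
p = 0.59, 1-p = 0.41.
p/(1-p) = 1.439024.
eta = log(1.439024) = 0.3640

0.3640


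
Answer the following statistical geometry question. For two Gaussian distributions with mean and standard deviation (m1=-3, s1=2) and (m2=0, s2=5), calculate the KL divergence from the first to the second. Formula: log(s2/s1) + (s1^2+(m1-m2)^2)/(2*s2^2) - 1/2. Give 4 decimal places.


KL divergence between normal distributions:
KL = log(s2/s1) + (s1^2 + (m1-m2)^2)/(2*s2^2) - 1/2.
log(5/2) = 0.916291.
(2^2 + (-3-0)^2)/(2*5^2) = (4 + 9)/50 = 0.26.
KL = 0.916291 + 0.26 - 0.5 = 0.6763

0.6763


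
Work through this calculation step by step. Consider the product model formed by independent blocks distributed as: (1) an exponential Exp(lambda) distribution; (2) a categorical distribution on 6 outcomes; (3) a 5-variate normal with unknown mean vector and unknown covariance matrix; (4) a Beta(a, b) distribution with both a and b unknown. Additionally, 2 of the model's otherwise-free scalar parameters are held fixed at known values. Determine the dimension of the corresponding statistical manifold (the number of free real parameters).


The dimension of a statistical manifold equals the number of free
(independent) real parameters of the model. For a product of independent
blocks the parameter counts add.
- exponential (lambda): 1.
- categorical on 6 outcomes (probabilities sum to 1): 6-1 = 5.
- 5-variate normal: 5 (mean) + 5*6/2 = 15 (symmetric covariance) = 20.
- Beta (a, b): 2.
Total = 1 + 5 + 20 + 2 = 28.
2 parameter(s) fixed at known values: 28 - 2 = 26.
Dimension = 26

26


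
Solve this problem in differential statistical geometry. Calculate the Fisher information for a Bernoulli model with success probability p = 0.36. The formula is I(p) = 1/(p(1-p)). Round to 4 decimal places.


For Bernoulli(p), Fisher information is I(p) = 1/(p*(1-p)).
p = 0.36, 1-p = 0.64.
p*(1-p) = 0.2304.
I(p) = 1/0.2304 = 4.3403

4.3403


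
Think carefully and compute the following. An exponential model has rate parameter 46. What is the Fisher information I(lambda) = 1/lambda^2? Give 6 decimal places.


Fisher information for exponential: I(lambda) = 1/lambda^2.
lambda = 46, lambda^2 = 2116.
I = 1/2116 = 0.000473

0.000473


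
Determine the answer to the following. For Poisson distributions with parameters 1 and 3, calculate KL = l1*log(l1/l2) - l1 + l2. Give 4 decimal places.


KL divergence for Poisson:
KL = l1*log(l1/l2) - l1 + l2.
l1 = 1, l2 = 3.
log(1/3) = -1.098612.
l1*log(l1/l2) = 1 * -1.098612 = -1.098612.
KL = -1.098612 - 1 + 3 = 0.9014

0.9014


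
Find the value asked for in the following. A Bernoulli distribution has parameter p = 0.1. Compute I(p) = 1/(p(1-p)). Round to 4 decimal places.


For Bernoulli(p), Fisher information is I(p) = 1/(p*(1-p)).
p = 0.1, 1-p = 0.9.
p*(1-p) = 0.09.
I(p) = 1/0.09 = 11.1111

11.1111


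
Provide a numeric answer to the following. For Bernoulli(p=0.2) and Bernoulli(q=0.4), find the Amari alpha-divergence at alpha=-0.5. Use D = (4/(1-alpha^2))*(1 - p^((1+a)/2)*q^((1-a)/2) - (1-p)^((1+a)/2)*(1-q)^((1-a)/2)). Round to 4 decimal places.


Amari alpha-divergence:
D = (4/(1-alpha^2))*(1 - p^((1+a)/2)*q^((1-a)/2) - (1-p)^((1+a)/2)*(1-q)^((1-a)/2)).
alpha = -0.5, p = 0.2, q = 0.4.
e1 = (1+alpha)/2 = 0.25, e2 = (1-alpha)/2 = 0.75.
t1 = p^e1 * q^e2 = 0.2^0.25 * 0.4^0.75 = 0.336359.
t2 = (1-p)^e1 * (1-q)^e2 = 0.8^0.25 * 0.6^0.75 = 0.644742.
4/(1-alpha^2) = 5.333333.
D = 5.333333*(1 - 0.336359 - 0.644742) = 0.1008

0.1008


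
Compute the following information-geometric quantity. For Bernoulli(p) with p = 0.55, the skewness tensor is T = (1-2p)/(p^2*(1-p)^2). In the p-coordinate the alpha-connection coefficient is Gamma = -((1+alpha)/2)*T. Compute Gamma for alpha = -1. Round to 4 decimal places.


Skewness (Amari-Chentsov) tensor: T = (1-2p)/(p^2*(1-p)^2).
p = 0.55, 1-2p = -0.1, p^2 = 0.3025, (1-p)^2 = 0.2025.
T = -0.1/(0.3025 * 0.2025) = -1.632486.
In the p-coordinate, Gamma^(alpha) = Gamma^(0) - (alpha/2)*T with Gamma^(0) = (1/2)*g'(p) = -T/2,
so Gamma^(alpha) = -((1+alpha)/2)*T.
alpha = -1, -(1+alpha)/2 = 0.0.
Gamma = 0.0 * -1.632486 = 0.0000

0.0000


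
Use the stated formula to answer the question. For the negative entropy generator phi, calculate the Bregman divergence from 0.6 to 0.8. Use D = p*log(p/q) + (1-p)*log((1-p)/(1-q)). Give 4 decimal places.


Bregman divergence with negative entropy generator:
D = p*log(p/q) + (1-p)*log((1-p)/(1-q)).
p = 0.6, q = 0.8.
p*log(p/q) = 0.6*log(0.6/0.8) = -0.172609.
(1-p)*log((1-p)/(1-q)) = 0.4*log(0.4/0.2) = 0.277259.
D = -0.172609 + 0.277259 = 0.1046

0.1046


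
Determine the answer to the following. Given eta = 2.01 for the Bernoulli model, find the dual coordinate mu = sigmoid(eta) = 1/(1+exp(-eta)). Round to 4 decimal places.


Dual coordinate (expectation parameter) for Bernoulli:
mu = 1/(1+exp(-eta)).
eta = 2.01.
exp(-eta) = exp(-2.01) = 0.133989.
mu = 1/(1+0.133989) = 0.8818

0.8818


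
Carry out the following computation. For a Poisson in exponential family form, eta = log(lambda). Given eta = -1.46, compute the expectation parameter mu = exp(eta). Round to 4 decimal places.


Expectation parameter for Poisson exponential family:
mu = exp(eta).
eta = -1.46.
mu = exp(-1.46) = 0.2322

0.2322


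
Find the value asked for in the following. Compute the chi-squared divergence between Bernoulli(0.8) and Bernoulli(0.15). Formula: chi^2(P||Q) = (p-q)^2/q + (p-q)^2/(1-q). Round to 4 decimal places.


Chi-squared divergence between Bernoulli distributions:
chi^2 = (p-q)^2/q + (p-q)^2/(1-q).
p = 0.8, q = 0.15, p-q = 0.65.
(p-q)^2 = 0.4225.
term1 = 0.4225/0.15 = 2.816667.
term2 = 0.4225/0.85 = 0.497059.
chi^2 = 2.816667 + 0.497059 = 3.3137

3.3137


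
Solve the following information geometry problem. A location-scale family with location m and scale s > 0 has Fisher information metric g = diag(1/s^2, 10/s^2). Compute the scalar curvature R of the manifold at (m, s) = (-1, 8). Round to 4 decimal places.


The metric has the form g = (A dm^2 + B ds^2)/s^2 with A = 1, B = 10.
Substitute u = sqrt(A/B)*m: g = B*(du^2 + ds^2)/s^2, i.e. B times the
Poincare upper half-plane metric, which has constant Gaussian curvature -1.
Scaling a 2D metric by a constant c divides the Gaussian curvature by c,
so K = -1/B = -1/(10) = -0.1000 everywhere (the point (m, s) = (-1, 8) is irrelevant:
the curvature is constant).
Scalar curvature in dimension 2: R = 2K = -2/(10) = -0.2000.

-0.2000


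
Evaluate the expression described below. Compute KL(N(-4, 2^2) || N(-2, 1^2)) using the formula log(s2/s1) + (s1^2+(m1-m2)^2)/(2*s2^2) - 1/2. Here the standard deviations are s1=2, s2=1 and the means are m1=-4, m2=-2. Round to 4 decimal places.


KL divergence between normal distributions:
KL = log(s2/s1) + (s1^2 + (m1-m2)^2)/(2*s2^2) - 1/2.
log(1/2) = -0.693147.
(2^2 + (-4--2)^2)/(2*1^2) = (4 + 4)/2 = 4.0.
KL = -0.693147 + 4.0 - 0.5 = 2.8069

2.8069


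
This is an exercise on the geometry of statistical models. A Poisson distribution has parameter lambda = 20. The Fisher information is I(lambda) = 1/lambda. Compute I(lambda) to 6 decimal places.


Fisher information for Poisson: I(lambda) = 1/lambda.
lambda = 20.
I(lambda) = 1/20 = 0.050000

0.050000


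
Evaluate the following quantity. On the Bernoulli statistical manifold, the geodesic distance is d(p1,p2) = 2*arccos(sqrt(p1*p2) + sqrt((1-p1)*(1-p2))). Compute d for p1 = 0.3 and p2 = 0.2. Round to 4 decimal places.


Geodesic distance on Bernoulli manifold:
d(p1,p2) = 2*arccos(sqrt(p1*p2) + sqrt((1-p1)*(1-p2))).
sqrt(p1*p2) = sqrt(0.3*0.2) = 0.244949.
sqrt((1-p1)*(1-p2)) = sqrt(0.7*0.8) = 0.748331.
arg = 0.244949 + 0.748331 = 0.99328.
d = 2*arccos(0.99328) = 0.2320

0.2320


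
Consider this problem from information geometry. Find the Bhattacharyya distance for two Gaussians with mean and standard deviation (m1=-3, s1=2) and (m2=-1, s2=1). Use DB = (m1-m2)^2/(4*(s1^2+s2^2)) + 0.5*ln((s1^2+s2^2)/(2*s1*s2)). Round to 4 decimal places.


Bhattacharyya distance between two Gaussians:
DB = (m1-m2)^2/(4*(s1^2+s2^2)) + (1/2)*ln((s1^2+s2^2)/(2*s1*s2)).
(m1-m2)^2 = (-2)^2 = 4.
s1^2+s2^2 = 4 + 1 = 5.
term1 = 4/20 = 0.2.
term2 = 0.5*ln(5/4.0) = 0.111572.
DB = 0.2 + 0.111572 = 0.3116

0.3116


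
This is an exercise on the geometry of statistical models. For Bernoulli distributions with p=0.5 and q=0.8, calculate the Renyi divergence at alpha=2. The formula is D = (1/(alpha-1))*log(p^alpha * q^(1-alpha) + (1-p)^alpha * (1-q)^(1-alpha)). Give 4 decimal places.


Renyi divergence of order alpha between Bernoulli distributions:
D = (1/(alpha-1))*log(p^alpha * q^(1-alpha) + (1-p)^alpha * (1-q)^(1-alpha)).
alpha = 2, p = 0.5, q = 0.8.
p^alpha * q^(1-alpha) = 0.5^2 * 0.8^-1 = 0.3125.
(1-p)^alpha * (1-q)^(1-alpha) = 0.5^2 * 0.2^-1 = 1.25.
sum = 0.3125 + 1.25 = 1.5625.
D = (1/1)*log(1.5625) = 0.4463

0.4463


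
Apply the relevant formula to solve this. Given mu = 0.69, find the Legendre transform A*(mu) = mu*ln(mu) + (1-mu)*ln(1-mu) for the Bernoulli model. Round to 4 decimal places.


Legendre transform for Bernoulli:
A*(mu) = mu*log(mu) + (1-mu)*log(1-mu).
mu = 0.69, 1-mu = 0.31.
mu*log(mu) = 0.69*log(0.69) = -0.256034.
(1-mu)*log(1-mu) = 0.31*log(0.31) = -0.363067.
A* = -0.256034 + -0.363067 = -0.6191

-0.6191


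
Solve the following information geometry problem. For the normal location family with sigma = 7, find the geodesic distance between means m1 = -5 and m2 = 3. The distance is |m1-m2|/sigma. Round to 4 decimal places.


On the fixed-variance normal subfamily, geodesic distance = |m1-m2|/sigma.
|-5 - 3| = 8.
sigma = 7.
d = 8/7 = 1.1429

1.1429


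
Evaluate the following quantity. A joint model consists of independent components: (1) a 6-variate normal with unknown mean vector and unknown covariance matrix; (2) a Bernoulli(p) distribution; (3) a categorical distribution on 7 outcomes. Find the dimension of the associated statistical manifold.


The dimension of a statistical manifold equals the number of free
(independent) real parameters of the model. For a product of independent
blocks the parameter counts add.
- 6-variate normal: 6 (mean) + 6*7/2 = 21 (symmetric covariance) = 27.
- Bernoulli (p): 1.
- categorical on 7 outcomes (probabilities sum to 1): 7-1 = 6.
Total = 27 + 1 + 6 = 34.
Dimension = 34

34


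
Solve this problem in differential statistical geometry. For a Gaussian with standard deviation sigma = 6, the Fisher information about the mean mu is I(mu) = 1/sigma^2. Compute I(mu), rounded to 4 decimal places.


The Fisher information for the mean of a normal distribution is I(mu) = 1/sigma^2.
sigma = 6, so sigma^2 = 36.
I(mu) = 1/36 = 0.0278

0.0278


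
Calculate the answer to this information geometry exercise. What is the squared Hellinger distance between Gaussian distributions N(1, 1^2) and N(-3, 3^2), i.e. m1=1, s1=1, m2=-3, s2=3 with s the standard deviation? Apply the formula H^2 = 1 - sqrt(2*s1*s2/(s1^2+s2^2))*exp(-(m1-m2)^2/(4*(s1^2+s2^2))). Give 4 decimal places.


Squared Hellinger distance for Gaussians:
H^2 = 1 - sqrt(2*s1*s2/(s1^2+s2^2)) * exp(-(m1-m2)^2/(4*(s1^2+s2^2))).
s1^2 = 1, s2^2 = 9, s1^2+s2^2 = 10.
sqrt(2*1*3/(10)) = 0.774597.
(m1-m2)^2 = (4)^2 = 16.
exp(-16/(4*10)) = exp(-0.4) = 0.67032.
H^2 = 1 - 0.774597*0.67032 = 0.4808

0.4808


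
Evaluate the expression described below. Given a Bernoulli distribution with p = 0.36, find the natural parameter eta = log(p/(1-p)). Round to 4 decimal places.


Natural parameter for Bernoulli: eta = log(p/(1-p)).
p = 0.36, 1-p = 0.64.
p/(1-p) = 0.5625.
eta = log(0.5625) = -0.5754

-0.5754


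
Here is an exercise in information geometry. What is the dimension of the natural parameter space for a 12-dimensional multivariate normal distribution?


Exponential family dimension calculation:
For 12-dim MVN: mean has 12 params, covariance has 12*13/2 = 78 unique entries.
Total dim = 12 + 78 = 90.

90


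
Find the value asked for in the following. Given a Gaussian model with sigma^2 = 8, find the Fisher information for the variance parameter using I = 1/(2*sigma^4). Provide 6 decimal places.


Fisher information for variance: I(sigma^2) = 1/(2*sigma^4).
sigma^2 = 8, so sigma^4 = 64.
I = 1/(2*64) = 1/128 = 0.007813

0.007813


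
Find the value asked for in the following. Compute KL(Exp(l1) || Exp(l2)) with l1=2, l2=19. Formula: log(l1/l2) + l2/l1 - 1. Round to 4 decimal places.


KL divergence for exponential family:
KL = log(l1/l2) + l2/l1 - 1.
log(2/19) = -2.251292.
19/2 = 9.5.
KL = -2.251292 + 9.5 - 1 = 6.2487

6.2487


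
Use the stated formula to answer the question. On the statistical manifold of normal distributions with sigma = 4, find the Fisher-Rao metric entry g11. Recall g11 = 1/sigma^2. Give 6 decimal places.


For the 2-parameter normal family, the Fisher metric has:
  g11 = 1/sigma^2, g22 = 2/sigma^2.
sigma = 4, sigma^2 = 16.
g11 = 0.062500

0.062500


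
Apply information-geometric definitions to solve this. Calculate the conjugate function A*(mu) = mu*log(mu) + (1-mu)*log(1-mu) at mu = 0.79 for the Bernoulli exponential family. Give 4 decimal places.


Legendre transform for Bernoulli:
A*(mu) = mu*log(mu) + (1-mu)*log(1-mu).
mu = 0.79, 1-mu = 0.21.
mu*log(mu) = 0.79*log(0.79) = -0.186221.
(1-mu)*log(1-mu) = 0.21*log(0.21) = -0.327736.
A* = -0.186221 + -0.327736 = -0.5140

-0.5140


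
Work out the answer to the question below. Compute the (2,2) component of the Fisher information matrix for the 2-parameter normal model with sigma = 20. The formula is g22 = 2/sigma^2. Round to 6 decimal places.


For the 2-parameter normal family, the Fisher metric has:
  g11 = 1/sigma^2, g22 = 2/sigma^2.
sigma = 20, sigma^2 = 400.
g22 = 0.005000

0.005000


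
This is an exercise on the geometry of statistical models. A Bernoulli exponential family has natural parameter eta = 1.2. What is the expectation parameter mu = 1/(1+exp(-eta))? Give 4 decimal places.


Dual coordinate (expectation parameter) for Bernoulli:
mu = 1/(1+exp(-eta)).
eta = 1.2.
exp(-eta) = exp(-1.2) = 0.301194.
mu = 1/(1+0.301194) = 0.7685

0.7685


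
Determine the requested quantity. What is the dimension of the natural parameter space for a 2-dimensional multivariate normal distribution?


Exponential family dimension calculation:
For 2-dim MVN: mean has 2 params, covariance has 2*3/2 = 3 unique entries.
Total dim = 2 + 3 = 5.

5


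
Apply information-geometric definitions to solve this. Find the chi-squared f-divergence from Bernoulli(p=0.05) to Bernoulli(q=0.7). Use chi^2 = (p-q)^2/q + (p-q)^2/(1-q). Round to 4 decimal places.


Chi-squared divergence between Bernoulli distributions:
chi^2 = (p-q)^2/q + (p-q)^2/(1-q).
p = 0.05, q = 0.7, p-q = -0.65.
(p-q)^2 = 0.4225.
term1 = 0.4225/0.7 = 0.603571.
term2 = 0.4225/0.3 = 1.408333.
chi^2 = 0.603571 + 1.408333 = 2.0119

2.0119


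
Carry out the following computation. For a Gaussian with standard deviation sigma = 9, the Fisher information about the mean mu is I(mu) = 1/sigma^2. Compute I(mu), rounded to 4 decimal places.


The Fisher information for the mean of a normal distribution is I(mu) = 1/sigma^2.
sigma = 9, so sigma^2 = 81.
I(mu) = 1/81 = 0.0123

0.0123


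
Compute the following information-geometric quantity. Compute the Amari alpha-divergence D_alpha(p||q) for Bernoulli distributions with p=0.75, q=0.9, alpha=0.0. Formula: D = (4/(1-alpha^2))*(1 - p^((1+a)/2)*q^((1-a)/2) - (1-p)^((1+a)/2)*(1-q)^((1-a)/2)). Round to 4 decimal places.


Amari alpha-divergence:
D = (4/(1-alpha^2))*(1 - p^((1+a)/2)*q^((1-a)/2) - (1-p)^((1+a)/2)*(1-q)^((1-a)/2)).
alpha = 0.0, p = 0.75, q = 0.9.
e1 = (1+alpha)/2 = 0.5, e2 = (1-alpha)/2 = 0.5.
t1 = p^e1 * q^e2 = 0.75^0.5 * 0.9^0.5 = 0.821584.
t2 = (1-p)^e1 * (1-q)^e2 = 0.25^0.5 * 0.1^0.5 = 0.158114.
4/(1-alpha^2) = 4.0.
D = 4.0*(1 - 0.821584 - 0.158114) = 0.0812

0.0812


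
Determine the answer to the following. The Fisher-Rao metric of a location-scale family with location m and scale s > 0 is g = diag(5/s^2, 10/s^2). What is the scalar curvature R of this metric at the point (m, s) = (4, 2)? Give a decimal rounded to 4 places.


The metric has the form g = (A dm^2 + B ds^2)/s^2 with A = 5, B = 10.
Substitute u = sqrt(A/B)*m: g = B*(du^2 + ds^2)/s^2, i.e. B times the
Poincare upper half-plane metric, which has constant Gaussian curvature -1.
Scaling a 2D metric by a constant c divides the Gaussian curvature by c,
so K = -1/B = -1/(10) = -0.1000 everywhere (the point (m, s) = (4, 2) is irrelevant:
the curvature is constant).
Scalar curvature in dimension 2: R = 2K = -2/(10) = -0.2000.

-0.2000


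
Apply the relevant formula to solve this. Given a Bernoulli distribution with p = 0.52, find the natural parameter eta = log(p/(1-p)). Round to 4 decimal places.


Natural parameter for Bernoulli: eta = log(p/(1-p)).
p = 0.52, 1-p = 0.48.
p/(1-p) = 1.083333.
eta = log(1.083333) = 0.0800

0.0800


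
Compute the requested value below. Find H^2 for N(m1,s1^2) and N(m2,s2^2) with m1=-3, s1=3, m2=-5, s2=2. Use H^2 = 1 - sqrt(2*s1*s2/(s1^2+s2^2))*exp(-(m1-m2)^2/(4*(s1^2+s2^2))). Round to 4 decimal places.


Squared Hellinger distance for Gaussians:
H^2 = 1 - sqrt(2*s1*s2/(s1^2+s2^2)) * exp(-(m1-m2)^2/(4*(s1^2+s2^2))).
s1^2 = 9, s2^2 = 4, s1^2+s2^2 = 13.
sqrt(2*3*2/(13)) = 0.960769.
(m1-m2)^2 = (2)^2 = 4.
exp(-4/(4*13)) = exp(-0.076923) = 0.925961.
H^2 = 1 - 0.960769*0.925961 = 0.1104

0.1104


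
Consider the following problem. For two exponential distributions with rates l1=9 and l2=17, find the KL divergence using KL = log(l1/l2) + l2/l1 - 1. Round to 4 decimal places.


KL divergence for exponential family:
KL = log(l1/l2) + l2/l1 - 1.
log(9/17) = -0.635989.
17/9 = 1.888889.
KL = -0.635989 + 1.888889 - 1 = 0.2529

0.2529


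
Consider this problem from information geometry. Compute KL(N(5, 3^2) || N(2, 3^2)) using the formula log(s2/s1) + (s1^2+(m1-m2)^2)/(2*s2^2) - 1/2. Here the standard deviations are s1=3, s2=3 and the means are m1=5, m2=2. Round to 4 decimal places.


KL divergence between normal distributions:
KL = log(s2/s1) + (s1^2 + (m1-m2)^2)/(2*s2^2) - 1/2.
log(3/3) = 0.0.
(3^2 + (5-2)^2)/(2*3^2) = (9 + 9)/18 = 1.0.
KL = 0.0 + 1.0 - 0.5 = 0.5000

0.5000


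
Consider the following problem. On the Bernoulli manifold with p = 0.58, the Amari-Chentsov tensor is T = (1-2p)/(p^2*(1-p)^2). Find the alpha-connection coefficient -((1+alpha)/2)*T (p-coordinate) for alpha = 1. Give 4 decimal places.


Skewness (Amari-Chentsov) tensor: T = (1-2p)/(p^2*(1-p)^2).
p = 0.58, 1-2p = -0.16, p^2 = 0.3364, (1-p)^2 = 0.1764.
T = -0.16/(0.3364 * 0.1764) = -2.696283.
In the p-coordinate, Gamma^(alpha) = Gamma^(0) - (alpha/2)*T with Gamma^(0) = (1/2)*g'(p) = -T/2,
so Gamma^(alpha) = -((1+alpha)/2)*T.
alpha = 1, -(1+alpha)/2 = -1.0.
Gamma = -1.0 * -2.696283 = 2.6963

2.6963


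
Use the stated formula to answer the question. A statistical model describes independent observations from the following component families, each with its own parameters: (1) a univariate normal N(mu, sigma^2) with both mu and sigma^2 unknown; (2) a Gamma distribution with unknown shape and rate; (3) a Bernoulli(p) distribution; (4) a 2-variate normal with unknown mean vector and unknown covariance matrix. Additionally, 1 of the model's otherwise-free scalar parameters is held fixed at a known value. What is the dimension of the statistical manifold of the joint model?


The dimension of a statistical manifold equals the number of free
(independent) real parameters of the model. For a product of independent
blocks the parameter counts add.
- normal (mu, sigma^2): 2.
- Gamma (shape, rate): 2.
- Bernoulli (p): 1.
- 2-variate normal: 2 (mean) + 2*3/2 = 3 (symmetric covariance) = 5.
Total = 2 + 2 + 1 + 5 = 10.
1 parameter(s) fixed at known values: 10 - 1 = 9.
Dimension = 9

9


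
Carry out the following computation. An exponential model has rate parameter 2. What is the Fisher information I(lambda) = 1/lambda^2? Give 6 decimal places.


Fisher information for exponential: I(lambda) = 1/lambda^2.
lambda = 2, lambda^2 = 4.
I = 1/4 = 0.250000

0.250000


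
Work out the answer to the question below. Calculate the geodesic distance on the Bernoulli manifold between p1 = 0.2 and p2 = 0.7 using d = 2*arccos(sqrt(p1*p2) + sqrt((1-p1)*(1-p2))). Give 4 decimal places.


Geodesic distance on Bernoulli manifold:
d(p1,p2) = 2*arccos(sqrt(p1*p2) + sqrt((1-p1)*(1-p2))).
sqrt(p1*p2) = sqrt(0.2*0.7) = 0.374166.
sqrt((1-p1)*(1-p2)) = sqrt(0.8*0.3) = 0.489898.
arg = 0.374166 + 0.489898 = 0.864064.
d = 2*arccos(0.864064) = 1.0550

1.0550


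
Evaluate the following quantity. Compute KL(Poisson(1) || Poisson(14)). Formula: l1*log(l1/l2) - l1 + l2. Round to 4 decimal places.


KL divergence for Poisson:
KL = l1*log(l1/l2) - l1 + l2.
l1 = 1, l2 = 14.
log(1/14) = -2.639057.
l1*log(l1/l2) = 1 * -2.639057 = -2.639057.
KL = -2.639057 - 1 + 14 = 10.3609

10.3609


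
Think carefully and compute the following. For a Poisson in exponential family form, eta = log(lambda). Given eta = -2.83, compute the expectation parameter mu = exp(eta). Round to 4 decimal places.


Expectation parameter for Poisson exponential family:
mu = exp(eta).
eta = -2.83.
mu = exp(-2.83) = 0.0590

0.0590


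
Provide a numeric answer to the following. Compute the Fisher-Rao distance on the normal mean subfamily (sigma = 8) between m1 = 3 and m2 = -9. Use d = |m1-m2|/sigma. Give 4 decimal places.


On the fixed-variance normal subfamily, geodesic distance = |m1-m2|/sigma.
|3 - -9| = 12.
sigma = 8.
d = 12/8 = 1.5000

1.5000


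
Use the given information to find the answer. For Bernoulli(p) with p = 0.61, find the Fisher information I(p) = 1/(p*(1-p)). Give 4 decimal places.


For Bernoulli(p), Fisher information is I(p) = 1/(p*(1-p)).
p = 0.61, 1-p = 0.39.
p*(1-p) = 0.2379.
I(p) = 1/0.2379 = 4.2034

4.2034


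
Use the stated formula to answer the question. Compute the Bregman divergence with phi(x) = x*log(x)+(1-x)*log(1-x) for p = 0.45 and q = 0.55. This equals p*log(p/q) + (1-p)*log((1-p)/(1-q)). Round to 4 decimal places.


Bregman divergence with negative entropy generator:
D = p*log(p/q) + (1-p)*log((1-p)/(1-q)).
p = 0.45, q = 0.55.
p*log(p/q) = 0.45*log(0.45/0.55) = -0.090302.
(1-p)*log((1-p)/(1-q)) = 0.55*log(0.55/0.45) = 0.110369.
D = -0.090302 + 0.110369 = 0.0201

0.0201


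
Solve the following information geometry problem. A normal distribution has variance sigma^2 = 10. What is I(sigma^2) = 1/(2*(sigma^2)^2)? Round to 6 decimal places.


Fisher information for variance: I(sigma^2) = 1/(2*sigma^4).
sigma^2 = 10, so sigma^4 = 100.
I = 1/(2*100) = 1/200 = 0.005000

0.005000


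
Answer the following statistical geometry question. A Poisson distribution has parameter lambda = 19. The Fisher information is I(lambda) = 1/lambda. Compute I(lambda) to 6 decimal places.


Fisher information for Poisson: I(lambda) = 1/lambda.
lambda = 19.
I(lambda) = 1/19 = 0.052632

0.052632


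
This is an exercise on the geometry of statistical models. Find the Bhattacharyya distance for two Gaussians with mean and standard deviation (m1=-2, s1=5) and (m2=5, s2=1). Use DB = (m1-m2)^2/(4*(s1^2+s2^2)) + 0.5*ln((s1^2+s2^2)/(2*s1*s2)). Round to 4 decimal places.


Bhattacharyya distance between two Gaussians:
DB = (m1-m2)^2/(4*(s1^2+s2^2)) + (1/2)*ln((s1^2+s2^2)/(2*s1*s2)).
(m1-m2)^2 = (-7)^2 = 49.
s1^2+s2^2 = 25 + 1 = 26.
term1 = 49/104 = 0.471154.
term2 = 0.5*ln(26/10.0) = 0.477756.
DB = 0.471154 + 0.477756 = 0.9489

0.9489


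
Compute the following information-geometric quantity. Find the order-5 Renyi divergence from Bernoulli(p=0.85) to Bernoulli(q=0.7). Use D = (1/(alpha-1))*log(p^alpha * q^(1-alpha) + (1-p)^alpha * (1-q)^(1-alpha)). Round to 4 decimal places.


Renyi divergence of order alpha between Bernoulli distributions:
D = (1/(alpha-1))*log(p^alpha * q^(1-alpha) + (1-p)^alpha * (1-q)^(1-alpha)).
alpha = 5, p = 0.85, q = 0.7.
p^alpha * q^(1-alpha) = 0.85^5 * 0.7^-4 = 1.848002.
(1-p)^alpha * (1-q)^(1-alpha) = 0.15^5 * 0.3^-4 = 0.009375.
sum = 1.848002 + 0.009375 = 1.857377.
D = (1/4)*log(1.857377) = 0.1548

0.1548


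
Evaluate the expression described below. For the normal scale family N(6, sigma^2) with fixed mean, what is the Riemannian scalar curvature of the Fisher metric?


This family has a single free parameter, so its statistical manifold
is 1-dimensional. The Riemann curvature tensor of any 1-dimensional
Riemannian manifold vanishes identically, so R = 0.

0


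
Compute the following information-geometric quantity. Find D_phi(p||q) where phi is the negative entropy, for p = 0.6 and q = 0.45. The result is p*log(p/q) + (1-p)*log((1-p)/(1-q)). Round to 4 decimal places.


Bregman divergence with negative entropy generator:
D = p*log(p/q) + (1-p)*log((1-p)/(1-q)).
p = 0.6, q = 0.45.
p*log(p/q) = 0.6*log(0.6/0.45) = 0.172609.
(1-p)*log((1-p)/(1-q)) = 0.4*log(0.4/0.55) = -0.127381.
D = 0.172609 + -0.127381 = 0.0452

0.0452


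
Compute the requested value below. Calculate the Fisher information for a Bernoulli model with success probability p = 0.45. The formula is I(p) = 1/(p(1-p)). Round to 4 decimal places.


For Bernoulli(p), Fisher information is I(p) = 1/(p*(1-p)).
p = 0.45, 1-p = 0.55.
p*(1-p) = 0.2475.
I(p) = 1/0.2475 = 4.0404

4.0404


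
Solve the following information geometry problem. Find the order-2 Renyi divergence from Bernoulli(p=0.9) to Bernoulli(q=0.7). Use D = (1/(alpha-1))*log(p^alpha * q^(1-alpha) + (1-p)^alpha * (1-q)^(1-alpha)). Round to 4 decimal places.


Renyi divergence of order alpha between Bernoulli distributions:
D = (1/(alpha-1))*log(p^alpha * q^(1-alpha) + (1-p)^alpha * (1-q)^(1-alpha)).
alpha = 2, p = 0.9, q = 0.7.
p^alpha * q^(1-alpha) = 0.9^2 * 0.7^-1 = 1.157143.
(1-p)^alpha * (1-q)^(1-alpha) = 0.1^2 * 0.3^-1 = 0.033333.
sum = 1.157143 + 0.033333 = 1.190476.
D = (1/1)*log(1.190476) = 0.1744

0.1744


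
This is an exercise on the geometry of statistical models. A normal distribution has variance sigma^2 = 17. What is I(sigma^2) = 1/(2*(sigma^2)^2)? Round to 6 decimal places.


Fisher information for variance: I(sigma^2) = 1/(2*sigma^4).
sigma^2 = 17, so sigma^4 = 289.
I = 1/(2*289) = 1/578 = 0.001730

0.001730


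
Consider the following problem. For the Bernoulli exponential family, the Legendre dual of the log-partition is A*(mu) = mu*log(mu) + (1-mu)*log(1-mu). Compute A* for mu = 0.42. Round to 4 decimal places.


Legendre transform for Bernoulli:
A*(mu) = mu*log(mu) + (1-mu)*log(1-mu).
mu = 0.42, 1-mu = 0.58.
mu*log(mu) = 0.42*log(0.42) = -0.36435.
(1-mu)*log(1-mu) = 0.58*log(0.58) = -0.315942.
A* = -0.36435 + -0.315942 = -0.6803

-0.6803


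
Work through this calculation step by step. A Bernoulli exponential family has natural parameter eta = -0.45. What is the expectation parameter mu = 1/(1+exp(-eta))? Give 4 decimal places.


Dual coordinate (expectation parameter) for Bernoulli:
mu = 1/(1+exp(-eta)).
eta = -0.45.
exp(-eta) = exp(0.45) = 1.568312.
mu = 1/(1+1.568312) = 0.3894

0.3894


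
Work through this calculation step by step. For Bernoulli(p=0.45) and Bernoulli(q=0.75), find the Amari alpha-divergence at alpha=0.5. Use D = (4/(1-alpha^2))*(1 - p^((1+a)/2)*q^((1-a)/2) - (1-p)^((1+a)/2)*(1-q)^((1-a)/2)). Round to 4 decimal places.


Amari alpha-divergence:
D = (4/(1-alpha^2))*(1 - p^((1+a)/2)*q^((1-a)/2) - (1-p)^((1+a)/2)*(1-q)^((1-a)/2)).
alpha = 0.5, p = 0.45, q = 0.75.
e1 = (1+alpha)/2 = 0.75, e2 = (1-alpha)/2 = 0.25.
t1 = p^e1 * q^e2 = 0.45^0.75 * 0.75^0.25 = 0.511299.
t2 = (1-p)^e1 * (1-q)^e2 = 0.55^0.75 * 0.25^0.25 = 0.451603.
4/(1-alpha^2) = 5.333333.
D = 5.333333*(1 - 0.511299 - 0.451603) = 0.1979

0.1979


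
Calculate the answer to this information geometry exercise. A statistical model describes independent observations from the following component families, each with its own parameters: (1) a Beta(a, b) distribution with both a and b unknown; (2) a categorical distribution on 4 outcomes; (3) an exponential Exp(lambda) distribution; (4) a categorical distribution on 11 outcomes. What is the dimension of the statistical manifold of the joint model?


The dimension of a statistical manifold equals the number of free
(independent) real parameters of the model. For a product of independent
blocks the parameter counts add.
- Beta (a, b): 2.
- categorical on 4 outcomes (probabilities sum to 1): 4-1 = 3.
- exponential (lambda): 1.
- categorical on 11 outcomes (probabilities sum to 1): 11-1 = 10.
Total = 2 + 3 + 1 + 10 = 16.
Dimension = 16

16


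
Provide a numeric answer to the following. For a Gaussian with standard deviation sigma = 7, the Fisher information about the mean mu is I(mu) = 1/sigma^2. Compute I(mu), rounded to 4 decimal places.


The Fisher information for the mean of a normal distribution is I(mu) = 1/sigma^2.
sigma = 7, so sigma^2 = 49.
I(mu) = 1/49 = 0.0204

0.0204


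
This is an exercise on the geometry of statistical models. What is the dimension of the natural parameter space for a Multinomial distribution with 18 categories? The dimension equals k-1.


Exponential family dimension calculation:
For Multinomial with k=18 categories, dim = k-1 = 17.

17


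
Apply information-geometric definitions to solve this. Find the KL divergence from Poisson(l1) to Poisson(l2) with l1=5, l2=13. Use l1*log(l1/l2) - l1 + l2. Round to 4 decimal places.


KL divergence for Poisson:
KL = l1*log(l1/l2) - l1 + l2.
l1 = 5, l2 = 13.
log(5/13) = -0.955511.
l1*log(l1/l2) = 5 * -0.955511 = -4.777557.
KL = -4.777557 - 5 + 13 = 3.2224

3.2224


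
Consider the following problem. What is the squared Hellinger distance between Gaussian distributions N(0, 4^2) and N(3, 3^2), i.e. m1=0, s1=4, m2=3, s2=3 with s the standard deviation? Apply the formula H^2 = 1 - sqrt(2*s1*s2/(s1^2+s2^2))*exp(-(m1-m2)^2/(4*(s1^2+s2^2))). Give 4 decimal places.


Squared Hellinger distance for Gaussians:
H^2 = 1 - sqrt(2*s1*s2/(s1^2+s2^2)) * exp(-(m1-m2)^2/(4*(s1^2+s2^2))).
s1^2 = 16, s2^2 = 9, s1^2+s2^2 = 25.
sqrt(2*4*3/(25)) = 0.979796.
(m1-m2)^2 = (-3)^2 = 9.
exp(-9/(4*25)) = exp(-0.09) = 0.913931.
H^2 = 1 - 0.979796*0.913931 = 0.1045

0.1045
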